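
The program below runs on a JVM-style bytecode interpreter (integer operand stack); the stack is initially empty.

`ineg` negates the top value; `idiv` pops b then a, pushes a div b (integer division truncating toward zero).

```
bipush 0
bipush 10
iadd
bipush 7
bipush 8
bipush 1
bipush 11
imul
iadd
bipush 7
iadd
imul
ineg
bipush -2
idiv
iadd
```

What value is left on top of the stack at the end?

bipush 0  → [0]
bipush 10 → [0, 10]
iadd      → [10]
bipush 7  → [10, 7]
bipush 8  → [10, 7, 8]
bipush 1  → [10, 7, 8, 1]
bipush 11 → [10, 7, 8, 1, 11]
imul      → [10, 7, 8, 11]
iadd      → [10, 7, 19]
bipush 7  → [10, 7, 19, 7]
iadd      → [10, 7, 26]
imul      → [10, 182]
ineg      → [10, -182]
bipush -2 → [10, -182, -2]
idiv      → [10, 91]
iadd      → [101]

101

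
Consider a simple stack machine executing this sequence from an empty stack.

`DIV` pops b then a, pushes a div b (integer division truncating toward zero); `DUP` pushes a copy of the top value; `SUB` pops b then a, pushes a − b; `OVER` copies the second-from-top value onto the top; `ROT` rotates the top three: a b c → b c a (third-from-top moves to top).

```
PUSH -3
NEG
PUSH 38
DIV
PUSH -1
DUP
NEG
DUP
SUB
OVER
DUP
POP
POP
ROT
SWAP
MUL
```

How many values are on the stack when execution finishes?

2

PUSH -3  [-3]
NEG      [3]
PUSH 38  [3, 38]
DIV      [0]
PUSH -1  [0, -1]
DUP      [0, -1, -1]
NEG      [0, -1, 1]
DUP      [0, -1, 1, 1]
SUB      [0, -1, 0]
OVER     [0, -1, 0, -1]
DUP      [0, -1, 0, -1, -1]
POP      [0, -1, 0, -1]
POP      [0, -1, 0]
ROT      [-1, 0, 0]
SWAP     [-1, 0, 0]
MUL      [-1, 0]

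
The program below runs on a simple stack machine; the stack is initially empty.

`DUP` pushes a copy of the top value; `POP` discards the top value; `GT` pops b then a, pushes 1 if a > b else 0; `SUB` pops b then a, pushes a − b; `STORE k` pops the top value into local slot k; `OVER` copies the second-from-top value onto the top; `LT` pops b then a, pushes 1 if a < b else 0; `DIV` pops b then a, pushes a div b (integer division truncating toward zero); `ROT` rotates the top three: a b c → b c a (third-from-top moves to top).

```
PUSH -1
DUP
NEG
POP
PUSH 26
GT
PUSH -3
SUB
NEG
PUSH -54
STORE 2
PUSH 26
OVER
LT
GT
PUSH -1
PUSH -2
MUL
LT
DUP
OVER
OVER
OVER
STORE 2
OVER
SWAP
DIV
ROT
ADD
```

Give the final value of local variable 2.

PUSH -1  : -1
DUP      : -1 -1
NEG      : -1 1
POP      : -1
PUSH 26  : -1 26
GT       : 0
PUSH -3  : 0 -3
SUB      : 3
NEG      : -3
PUSH -54 : -3 -54
STORE 2  : -3
PUSH 26  : -3 26
OVER     : -3 26 -3
LT       : -3 0
GT       : 0
PUSH -1  : 0 -1
PUSH -2  : 0 -1 -2
MUL      : 0 2
LT       : 1
DUP      : 1 1
OVER     : 1 1 1
OVER     : 1 1 1 1
OVER     : 1 1 1 1 1
STORE 2  : 1 1 1 1
OVER     : 1 1 1 1 1
SWAP     : 1 1 1 1 1
DIV      : 1 1 1 1
ROT      : 1 1 1 1
ADD      : 1 1 2

1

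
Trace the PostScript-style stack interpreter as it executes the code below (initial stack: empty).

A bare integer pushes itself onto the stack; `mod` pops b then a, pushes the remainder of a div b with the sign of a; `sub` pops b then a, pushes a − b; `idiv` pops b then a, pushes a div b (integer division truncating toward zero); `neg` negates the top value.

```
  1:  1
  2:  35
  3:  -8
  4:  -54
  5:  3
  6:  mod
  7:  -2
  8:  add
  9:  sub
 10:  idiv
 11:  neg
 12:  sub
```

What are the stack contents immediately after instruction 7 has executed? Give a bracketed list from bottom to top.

1   -> [1]
35  -> [1, 35]
-8  -> [1, 35, -8]
-54 -> [1, 35, -8, -54]
3   -> [1, 35, -8, -54, 3]
mod -> [1, 35, -8, 0]
-2  -> [1, 35, -8, 0, -2]

[1, 35, -8, 0, -2]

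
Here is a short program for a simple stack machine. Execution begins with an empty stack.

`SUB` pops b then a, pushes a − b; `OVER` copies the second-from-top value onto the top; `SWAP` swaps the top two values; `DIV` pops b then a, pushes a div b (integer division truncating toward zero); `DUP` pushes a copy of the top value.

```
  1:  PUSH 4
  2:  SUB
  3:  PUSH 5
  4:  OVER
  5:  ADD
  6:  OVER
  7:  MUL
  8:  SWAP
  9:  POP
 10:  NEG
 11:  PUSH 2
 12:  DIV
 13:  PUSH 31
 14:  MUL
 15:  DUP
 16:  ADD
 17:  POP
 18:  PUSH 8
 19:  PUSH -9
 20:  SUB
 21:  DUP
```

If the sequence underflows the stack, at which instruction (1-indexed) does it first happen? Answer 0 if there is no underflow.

PUSH 4 -> 4
SUB  — needs 2 operands, stack has 1 → underflow

2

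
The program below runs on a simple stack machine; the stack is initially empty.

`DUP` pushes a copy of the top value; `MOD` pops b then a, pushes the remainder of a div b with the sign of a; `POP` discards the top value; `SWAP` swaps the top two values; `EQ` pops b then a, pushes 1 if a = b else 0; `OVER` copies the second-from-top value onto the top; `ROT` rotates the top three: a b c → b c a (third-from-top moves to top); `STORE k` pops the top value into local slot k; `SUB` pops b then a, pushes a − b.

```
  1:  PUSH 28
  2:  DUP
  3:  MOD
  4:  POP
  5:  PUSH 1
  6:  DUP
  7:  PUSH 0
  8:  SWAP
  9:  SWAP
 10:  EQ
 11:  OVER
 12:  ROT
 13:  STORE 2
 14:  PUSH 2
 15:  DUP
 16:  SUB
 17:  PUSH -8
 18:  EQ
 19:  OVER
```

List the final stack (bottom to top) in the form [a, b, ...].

PUSH 28  [28]
DUP      [28, 28]
MOD      [0]
POP      []
PUSH 1   [1]
DUP      [1, 1]
PUSH 0   [1, 1, 0]
SWAP     [1, 0, 1]
SWAP     [1, 1, 0]
EQ       [1, 0]
OVER     [1, 0, 1]
ROT      [0, 1, 1]
STORE 2  [0, 1]
PUSH 2   [0, 1, 2]
DUP      [0, 1, 2, 2]
SUB      [0, 1, 0]
PUSH -8  [0, 1, 0, -8]
EQ       [0, 1, 0]
OVER     [0, 1, 0, 1]

[0, 1, 0, 1]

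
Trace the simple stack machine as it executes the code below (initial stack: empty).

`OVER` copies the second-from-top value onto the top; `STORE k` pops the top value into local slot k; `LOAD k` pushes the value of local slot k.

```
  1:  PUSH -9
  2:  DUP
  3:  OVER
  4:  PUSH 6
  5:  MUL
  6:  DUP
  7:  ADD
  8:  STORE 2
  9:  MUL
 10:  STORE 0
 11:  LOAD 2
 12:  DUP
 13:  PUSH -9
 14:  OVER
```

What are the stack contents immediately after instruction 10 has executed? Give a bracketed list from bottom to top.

PUSH -9 → [-9]
DUP     → [-9, -9]
OVER    → [-9, -9, -9]
PUSH 6  → [-9, -9, -9, 6]
MUL     → [-9, -9, -54]
DUP     → [-9, -9, -54, -54]
ADD     → [-9, -9, -108]
STORE 2 → [-9, -9]
MUL     → [81]
STORE 0 → []

[]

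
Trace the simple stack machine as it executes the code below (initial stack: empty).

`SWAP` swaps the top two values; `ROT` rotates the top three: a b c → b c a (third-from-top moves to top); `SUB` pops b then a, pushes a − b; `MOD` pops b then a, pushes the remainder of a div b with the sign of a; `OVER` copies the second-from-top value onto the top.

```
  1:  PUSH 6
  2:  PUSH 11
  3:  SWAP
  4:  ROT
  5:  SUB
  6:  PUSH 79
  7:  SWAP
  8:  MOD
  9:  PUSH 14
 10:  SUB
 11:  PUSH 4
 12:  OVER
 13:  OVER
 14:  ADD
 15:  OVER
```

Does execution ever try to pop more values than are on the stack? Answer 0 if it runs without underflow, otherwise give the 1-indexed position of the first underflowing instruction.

PUSH 6  : [6]
PUSH 11 : [6, 11]
SWAP    : [11, 6]
ROT  — needs 3 operands, stack has 2 → underflow

4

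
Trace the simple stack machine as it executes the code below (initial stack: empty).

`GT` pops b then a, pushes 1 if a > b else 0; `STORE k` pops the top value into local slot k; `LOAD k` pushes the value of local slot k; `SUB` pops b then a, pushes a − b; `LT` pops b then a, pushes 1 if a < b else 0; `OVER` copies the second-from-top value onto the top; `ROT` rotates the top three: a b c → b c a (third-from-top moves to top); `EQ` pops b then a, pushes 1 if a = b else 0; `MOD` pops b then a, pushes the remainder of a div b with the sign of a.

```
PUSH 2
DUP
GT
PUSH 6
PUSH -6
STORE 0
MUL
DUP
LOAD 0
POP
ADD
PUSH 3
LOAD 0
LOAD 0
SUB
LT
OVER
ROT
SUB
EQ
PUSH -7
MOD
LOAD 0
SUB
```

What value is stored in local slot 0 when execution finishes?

-6

PUSH 2   [2]
DUP      [2, 2]
GT       [0]
PUSH 6   [0, 6]
PUSH -6  [0, 6, -6]
STORE 0  [0, 6]
MUL      [0]
DUP      [0, 0]
LOAD 0   [0, 0, -6]
POP      [0, 0]
ADD      [0]
PUSH 3   [0, 3]
LOAD 0   [0, 3, -6]
LOAD 0   [0, 3, -6, -6]
SUB      [0, 3, 0]
LT       [0, 0]
OVER     [0, 0, 0]
ROT      [0, 0, 0]
SUB      [0, 0]
EQ       [1]
PUSH -7  [1, -7]
MOD      [1]
LOAD 0   [1, -6]
SUB      [7]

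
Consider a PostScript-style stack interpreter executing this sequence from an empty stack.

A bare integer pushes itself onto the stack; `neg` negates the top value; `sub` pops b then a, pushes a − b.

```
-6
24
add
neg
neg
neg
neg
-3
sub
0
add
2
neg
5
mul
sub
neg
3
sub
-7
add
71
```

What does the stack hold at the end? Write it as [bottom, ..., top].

-6  -> -6
24  -> -6 24
add -> 18
neg -> -18
neg -> 18
neg -> -18
neg -> 18
-3  -> 18 -3
sub -> 21
0   -> 21 0
add -> 21
2   -> 21 2
neg -> 21 -2
5   -> 21 -2 5
mul -> 21 -10
sub -> 31
neg -> -31
3   -> -31 3
sub -> -34
-7  -> -34 -7
add -> -41
71  -> -41 71

[-41, 71]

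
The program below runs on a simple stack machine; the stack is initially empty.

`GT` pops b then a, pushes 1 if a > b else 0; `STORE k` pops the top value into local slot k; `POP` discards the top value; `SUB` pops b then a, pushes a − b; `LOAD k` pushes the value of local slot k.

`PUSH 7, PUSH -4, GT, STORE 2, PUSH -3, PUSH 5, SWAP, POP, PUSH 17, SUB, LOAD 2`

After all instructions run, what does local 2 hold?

PUSH 7   7
PUSH -4  7 -4
GT       1
STORE 2  (empty)
PUSH -3  -3
PUSH 5   -3 5
SWAP     5 -3
POP      5
PUSH 17  5 17
SUB      -12
LOAD 2   -12 1

1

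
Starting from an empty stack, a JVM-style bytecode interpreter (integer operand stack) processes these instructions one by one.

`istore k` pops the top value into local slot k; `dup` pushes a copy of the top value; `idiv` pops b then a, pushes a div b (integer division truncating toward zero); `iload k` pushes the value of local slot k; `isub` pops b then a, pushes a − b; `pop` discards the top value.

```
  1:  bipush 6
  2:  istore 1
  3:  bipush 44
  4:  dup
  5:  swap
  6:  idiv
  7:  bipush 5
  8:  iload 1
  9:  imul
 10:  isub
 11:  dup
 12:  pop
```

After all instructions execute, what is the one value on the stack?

bipush 6  : [6]
istore 1  : []
bipush 44 : [44]
dup       : [44, 44]
swap      : [44, 44]
idiv      : [1]
bipush 5  : [1, 5]
iload 1   : [1, 5, 6]
imul      : [1, 30]
isub      : [-29]
dup       : [-29, -29]
pop       : [-29]

-29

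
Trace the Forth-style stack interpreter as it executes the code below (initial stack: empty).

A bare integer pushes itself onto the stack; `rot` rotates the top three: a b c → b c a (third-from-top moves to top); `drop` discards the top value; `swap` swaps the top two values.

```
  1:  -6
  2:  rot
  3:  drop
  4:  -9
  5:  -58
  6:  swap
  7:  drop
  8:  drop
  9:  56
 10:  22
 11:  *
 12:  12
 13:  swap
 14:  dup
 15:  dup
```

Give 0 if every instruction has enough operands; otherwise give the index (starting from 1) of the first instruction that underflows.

-6 : [-6]
rot  — needs 3 operands, stack has 1 → underflow

2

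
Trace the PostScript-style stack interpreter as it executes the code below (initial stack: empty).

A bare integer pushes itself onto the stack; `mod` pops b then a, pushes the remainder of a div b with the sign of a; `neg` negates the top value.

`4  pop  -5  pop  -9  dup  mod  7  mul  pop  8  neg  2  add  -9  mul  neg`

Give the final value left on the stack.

-54

4    4
pop  (empty)
-5   -5
pop  (empty)
-9   -9
dup  -9 -9
mod  0
7    0 7
mul  0
pop  (empty)
8    8
neg  -8
2    -8 2
add  -6
-9   -6 -9
mul  54
neg  -54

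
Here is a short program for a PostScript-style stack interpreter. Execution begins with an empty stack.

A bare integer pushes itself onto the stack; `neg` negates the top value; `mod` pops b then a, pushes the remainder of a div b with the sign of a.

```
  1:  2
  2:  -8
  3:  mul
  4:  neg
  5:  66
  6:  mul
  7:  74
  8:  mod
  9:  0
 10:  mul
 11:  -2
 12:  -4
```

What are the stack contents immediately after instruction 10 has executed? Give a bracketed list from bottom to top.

2   -> 2
-8  -> 2 -8
mul -> -16
neg -> 16
66  -> 16 66
mul -> 1056
74  -> 1056 74
mod -> 20
0   -> 20 0
mul -> 0

[0]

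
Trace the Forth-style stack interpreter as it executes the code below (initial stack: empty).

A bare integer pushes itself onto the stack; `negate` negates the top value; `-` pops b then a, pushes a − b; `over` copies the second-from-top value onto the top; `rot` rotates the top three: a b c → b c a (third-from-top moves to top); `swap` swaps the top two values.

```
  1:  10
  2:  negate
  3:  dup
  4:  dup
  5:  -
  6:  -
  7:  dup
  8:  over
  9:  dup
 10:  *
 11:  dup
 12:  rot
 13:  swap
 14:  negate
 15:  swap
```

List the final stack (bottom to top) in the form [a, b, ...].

[-10, 100, -100, -10]

10      10
negate  -10
dup     -10 -10
dup     -10 -10 -10
-       -10 0
-       -10
dup     -10 -10
over    -10 -10 -10
dup     -10 -10 -10 -10
*       -10 -10 100
dup     -10 -10 100 100
rot     -10 100 100 -10
swap    -10 100 -10 100
negate  -10 100 -10 -100
swap    -10 100 -100 -10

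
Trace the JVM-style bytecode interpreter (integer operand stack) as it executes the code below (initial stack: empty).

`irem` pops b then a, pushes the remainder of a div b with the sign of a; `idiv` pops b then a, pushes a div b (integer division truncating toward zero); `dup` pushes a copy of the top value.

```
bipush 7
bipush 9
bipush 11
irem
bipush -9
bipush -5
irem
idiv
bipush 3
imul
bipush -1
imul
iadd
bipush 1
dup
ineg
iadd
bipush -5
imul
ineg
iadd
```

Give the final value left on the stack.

bipush 7  → 7
bipush 9  → 7 9
bipush 11 → 7 9 11
irem      → 7 9
bipush -9 → 7 9 -9
bipush -5 → 7 9 -9 -5
irem      → 7 9 -4
idiv      → 7 -2
bipush 3  → 7 -2 3
imul      → 7 -6
bipush -1 → 7 -6 -1
imul      → 7 6
iadd      → 13
bipush 1  → 13 1
dup       → 13 1 1
ineg      → 13 1 -1
iadd      → 13 0
bipush -5 → 13 0 -5
imul      → 13 0
ineg      → 13 0
iadd      → 13

13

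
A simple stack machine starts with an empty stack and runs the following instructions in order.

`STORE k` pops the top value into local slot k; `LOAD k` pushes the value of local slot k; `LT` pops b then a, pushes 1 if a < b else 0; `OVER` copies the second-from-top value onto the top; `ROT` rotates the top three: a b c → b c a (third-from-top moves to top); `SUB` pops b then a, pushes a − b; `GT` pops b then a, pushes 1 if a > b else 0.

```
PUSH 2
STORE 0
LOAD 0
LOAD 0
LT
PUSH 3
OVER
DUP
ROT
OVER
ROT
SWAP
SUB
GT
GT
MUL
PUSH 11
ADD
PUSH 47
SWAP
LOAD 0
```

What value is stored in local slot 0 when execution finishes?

2

PUSH 2  → 2
STORE 0 → (empty)
LOAD 0  → 2
LOAD 0  → 2 2
LT      → 0
PUSH 3  → 0 3
OVER    → 0 3 0
DUP     → 0 3 0 0
ROT     → 0 0 0 3
OVER    → 0 0 0 3 0
ROT     → 0 0 3 0 0
SWAP    → 0 0 3 0 0
SUB     → 0 0 3 0
GT      → 0 0 1
GT      → 0 0
MUL     → 0
PUSH 11 → 0 11
ADD     → 11
PUSH 47 → 11 47
SWAP    → 47 11
LOAD 0  → 47 11 2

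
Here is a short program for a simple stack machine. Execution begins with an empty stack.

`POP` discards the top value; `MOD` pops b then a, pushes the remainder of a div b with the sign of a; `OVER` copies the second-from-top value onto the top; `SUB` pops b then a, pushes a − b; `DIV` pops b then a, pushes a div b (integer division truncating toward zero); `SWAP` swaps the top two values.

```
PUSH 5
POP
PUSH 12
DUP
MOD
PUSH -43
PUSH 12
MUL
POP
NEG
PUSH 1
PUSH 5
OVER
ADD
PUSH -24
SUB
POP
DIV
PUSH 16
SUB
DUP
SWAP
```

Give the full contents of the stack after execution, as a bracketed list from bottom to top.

[-16, -16]

PUSH 5   → [5]
POP      → []
PUSH 12  → [12]
DUP      → [12, 12]
MOD      → [0]
PUSH -43 → [0, -43]
PUSH 12  → [0, -43, 12]
MUL      → [0, -516]
POP      → [0]
NEG      → [0]
PUSH 1   → [0, 1]
PUSH 5   → [0, 1, 5]
OVER     → [0, 1, 5, 1]
ADD      → [0, 1, 6]
PUSH -24 → [0, 1, 6, -24]
SUB      → [0, 1, 30]
POP      → [0, 1]
DIV      → [0]
PUSH 16  → [0, 16]
SUB      → [-16]
DUP      → [-16, -16]
SWAP     → [-16, -16]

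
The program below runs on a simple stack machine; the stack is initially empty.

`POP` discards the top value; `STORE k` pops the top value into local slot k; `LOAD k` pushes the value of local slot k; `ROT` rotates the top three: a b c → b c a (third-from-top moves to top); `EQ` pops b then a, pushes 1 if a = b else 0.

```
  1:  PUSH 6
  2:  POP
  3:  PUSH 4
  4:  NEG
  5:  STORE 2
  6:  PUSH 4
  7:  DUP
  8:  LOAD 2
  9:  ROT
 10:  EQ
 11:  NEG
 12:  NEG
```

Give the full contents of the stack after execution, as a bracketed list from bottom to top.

PUSH 6  -> [6]
POP     -> []
PUSH 4  -> [4]
NEG     -> [-4]
STORE 2 -> []
PUSH 4  -> [4]
DUP     -> [4, 4]
LOAD 2  -> [4, 4, -4]
ROT     -> [4, -4, 4]
EQ      -> [4, 0]
NEG     -> [4, 0]
NEG     -> [4, 0]

[4, 0]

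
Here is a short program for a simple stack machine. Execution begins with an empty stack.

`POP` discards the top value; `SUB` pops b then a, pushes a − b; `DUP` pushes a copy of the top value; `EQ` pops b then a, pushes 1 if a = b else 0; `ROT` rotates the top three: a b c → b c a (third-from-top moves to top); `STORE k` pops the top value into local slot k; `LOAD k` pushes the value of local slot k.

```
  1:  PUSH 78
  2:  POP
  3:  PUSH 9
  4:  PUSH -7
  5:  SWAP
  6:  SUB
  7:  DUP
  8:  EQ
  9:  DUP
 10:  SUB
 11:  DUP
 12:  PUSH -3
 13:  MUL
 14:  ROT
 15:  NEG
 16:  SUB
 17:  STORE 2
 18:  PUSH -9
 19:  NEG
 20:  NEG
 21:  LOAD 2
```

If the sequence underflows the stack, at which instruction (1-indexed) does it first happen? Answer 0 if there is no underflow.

14

PUSH 78  [78]
POP      []
PUSH 9   [9]
PUSH -7  [9, -7]
SWAP     [-7, 9]
SUB      [-16]
DUP      [-16, -16]
EQ       [1]
DUP      [1, 1]
SUB      [0]
DUP      [0, 0]
PUSH -3  [0, 0, -3]
MUL      [0, 0]
ROT  — needs 3 operands, stack has 2 → underflow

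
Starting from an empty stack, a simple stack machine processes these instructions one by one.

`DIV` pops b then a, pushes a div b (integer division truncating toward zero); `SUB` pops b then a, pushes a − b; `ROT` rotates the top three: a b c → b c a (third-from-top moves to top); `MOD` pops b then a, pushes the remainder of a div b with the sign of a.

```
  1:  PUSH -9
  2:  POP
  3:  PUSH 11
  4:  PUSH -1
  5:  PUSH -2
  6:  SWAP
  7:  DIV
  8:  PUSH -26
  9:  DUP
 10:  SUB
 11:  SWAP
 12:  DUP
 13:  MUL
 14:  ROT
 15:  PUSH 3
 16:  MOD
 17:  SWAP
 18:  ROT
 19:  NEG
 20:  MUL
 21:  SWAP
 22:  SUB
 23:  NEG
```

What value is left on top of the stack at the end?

2

PUSH -9  → -9
POP      → (empty)
PUSH 11  → 11
PUSH -1  → 11 -1
PUSH -2  → 11 -1 -2
SWAP     → 11 -2 -1
DIV      → 11 2
PUSH -26 → 11 2 -26
DUP      → 11 2 -26 -26
SUB      → 11 2 0
SWAP     → 11 0 2
DUP      → 11 0 2 2
MUL      → 11 0 4
ROT      → 0 4 11
PUSH 3   → 0 4 11 3
MOD      → 0 4 2
SWAP     → 0 2 4
ROT      → 2 4 0
NEG      → 2 4 0
MUL      → 2 0
SWAP     → 0 2
SUB      → -2
NEG      → 2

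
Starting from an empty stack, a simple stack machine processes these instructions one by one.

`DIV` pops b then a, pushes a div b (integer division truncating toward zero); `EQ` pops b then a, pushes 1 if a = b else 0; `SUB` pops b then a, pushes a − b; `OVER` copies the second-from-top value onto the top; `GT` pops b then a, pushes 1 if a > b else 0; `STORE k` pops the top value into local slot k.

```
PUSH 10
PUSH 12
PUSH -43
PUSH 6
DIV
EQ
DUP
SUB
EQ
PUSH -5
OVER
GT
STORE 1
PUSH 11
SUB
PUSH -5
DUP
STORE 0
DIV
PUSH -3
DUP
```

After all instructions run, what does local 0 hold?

-5

PUSH 10   [10]
PUSH 12   [10, 12]
PUSH -43  [10, 12, -43]
PUSH 6    [10, 12, -43, 6]
DIV       [10, 12, -7]
EQ        [10, 0]
DUP       [10, 0, 0]
SUB       [10, 0]
EQ        [0]
PUSH -5   [0, -5]
OVER      [0, -5, 0]
GT        [0, 0]
STORE 1   [0]
PUSH 11   [0, 11]
SUB       [-11]
PUSH -5   [-11, -5]
DUP       [-11, -5, -5]
STORE 0   [-11, -5]
DIV       [2]
PUSH -3   [2, -3]
DUP       [2, -3, -3]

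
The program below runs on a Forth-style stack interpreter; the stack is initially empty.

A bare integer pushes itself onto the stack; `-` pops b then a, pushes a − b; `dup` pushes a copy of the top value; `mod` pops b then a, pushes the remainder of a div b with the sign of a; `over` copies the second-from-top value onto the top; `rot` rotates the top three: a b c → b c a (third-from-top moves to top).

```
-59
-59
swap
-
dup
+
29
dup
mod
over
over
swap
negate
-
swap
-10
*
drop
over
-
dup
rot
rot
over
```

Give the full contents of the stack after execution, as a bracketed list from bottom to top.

-59     -59
-59     -59 -59
swap    -59 -59
-       0
dup     0 0
+       0
29      0 29
dup     0 29 29
mod     0 0
over    0 0 0
over    0 0 0 0
swap    0 0 0 0
negate  0 0 0 0
-       0 0 0
swap    0 0 0
-10     0 0 0 -10
*       0 0 0
drop    0 0
over    0 0 0
-       0 0
dup     0 0 0
rot     0 0 0
rot     0 0 0
over    0 0 0 0

[0, 0, 0, 0]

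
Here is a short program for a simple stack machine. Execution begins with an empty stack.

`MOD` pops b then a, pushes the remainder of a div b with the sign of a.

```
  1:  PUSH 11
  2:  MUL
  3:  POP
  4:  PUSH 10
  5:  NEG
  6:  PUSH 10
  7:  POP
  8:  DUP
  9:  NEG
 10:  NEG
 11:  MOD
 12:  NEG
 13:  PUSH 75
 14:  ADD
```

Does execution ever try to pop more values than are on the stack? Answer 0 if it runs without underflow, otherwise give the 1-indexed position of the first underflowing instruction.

2

PUSH 11 → [11]
MUL  — needs 2 operands, stack has 1 → underflow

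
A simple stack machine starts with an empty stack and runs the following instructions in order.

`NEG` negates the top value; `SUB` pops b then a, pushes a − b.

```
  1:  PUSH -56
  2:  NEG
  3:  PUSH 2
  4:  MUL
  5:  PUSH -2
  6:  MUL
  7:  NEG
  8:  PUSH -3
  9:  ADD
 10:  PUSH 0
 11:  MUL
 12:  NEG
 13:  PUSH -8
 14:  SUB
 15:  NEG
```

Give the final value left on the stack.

-8

PUSH -56 → -56
NEG      → 56
PUSH 2   → 56 2
MUL      → 112
PUSH -2  → 112 -2
MUL      → -224
NEG      → 224
PUSH -3  → 224 -3
ADD      → 221
PUSH 0   → 221 0
MUL      → 0
NEG      → 0
PUSH -8  → 0 -8
SUB      → 8
NEG      → -8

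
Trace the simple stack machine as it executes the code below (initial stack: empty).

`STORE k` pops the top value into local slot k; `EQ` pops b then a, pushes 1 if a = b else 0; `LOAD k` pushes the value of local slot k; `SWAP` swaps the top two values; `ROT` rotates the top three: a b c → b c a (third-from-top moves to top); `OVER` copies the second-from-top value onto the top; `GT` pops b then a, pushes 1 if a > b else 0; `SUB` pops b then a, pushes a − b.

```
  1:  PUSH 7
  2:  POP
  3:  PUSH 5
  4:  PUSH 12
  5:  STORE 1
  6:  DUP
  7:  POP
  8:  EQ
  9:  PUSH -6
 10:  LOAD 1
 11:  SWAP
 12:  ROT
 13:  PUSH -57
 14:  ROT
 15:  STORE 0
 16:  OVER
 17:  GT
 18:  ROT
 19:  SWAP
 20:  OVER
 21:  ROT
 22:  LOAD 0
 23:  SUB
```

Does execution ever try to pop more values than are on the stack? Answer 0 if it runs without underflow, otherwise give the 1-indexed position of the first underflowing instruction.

8

PUSH 7  → 7
POP     → (empty)
PUSH 5  → 5
PUSH 12 → 5 12
STORE 1 → 5
DUP     → 5 5
POP     → 5
EQ  — needs 2 operands, stack has 1 → underflow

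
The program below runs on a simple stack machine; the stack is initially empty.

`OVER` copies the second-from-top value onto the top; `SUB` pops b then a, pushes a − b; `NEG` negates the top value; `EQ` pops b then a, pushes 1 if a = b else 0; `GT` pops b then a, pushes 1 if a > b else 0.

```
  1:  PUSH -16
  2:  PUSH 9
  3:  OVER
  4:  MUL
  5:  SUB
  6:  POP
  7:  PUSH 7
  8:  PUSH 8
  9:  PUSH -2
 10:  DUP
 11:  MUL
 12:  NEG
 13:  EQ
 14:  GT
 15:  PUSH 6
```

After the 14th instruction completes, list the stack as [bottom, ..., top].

[1]

PUSH -16 → [-16]
PUSH 9   → [-16, 9]
OVER     → [-16, 9, -16]
MUL      → [-16, -144]
SUB      → [128]
POP      → []
PUSH 7   → [7]
PUSH 8   → [7, 8]
PUSH -2  → [7, 8, -2]
DUP      → [7, 8, -2, -2]
MUL      → [7, 8, 4]
NEG      → [7, 8, -4]
EQ       → [7, 0]
GT       → [1]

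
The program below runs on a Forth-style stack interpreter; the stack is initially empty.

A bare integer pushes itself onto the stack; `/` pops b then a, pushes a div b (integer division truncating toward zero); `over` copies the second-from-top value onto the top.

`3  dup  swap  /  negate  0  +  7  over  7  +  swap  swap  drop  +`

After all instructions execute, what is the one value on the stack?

3      → [3]
dup    → [3, 3]
swap   → [3, 3]
/      → [1]
negate → [-1]
0      → [-1, 0]
+      → [-1]
7      → [-1, 7]
over   → [-1, 7, -1]
7      → [-1, 7, -1, 7]
+      → [-1, 7, 6]
swap   → [-1, 6, 7]
swap   → [-1, 7, 6]
drop   → [-1, 7]
+      → [6]

6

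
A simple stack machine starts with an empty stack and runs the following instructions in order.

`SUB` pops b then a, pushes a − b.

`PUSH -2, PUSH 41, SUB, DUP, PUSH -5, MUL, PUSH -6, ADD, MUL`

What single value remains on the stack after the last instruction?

PUSH -2 : [-2]
PUSH 41 : [-2, 41]
SUB     : [-43]
DUP     : [-43, -43]
PUSH -5 : [-43, -43, -5]
MUL     : [-43, 215]
PUSH -6 : [-43, 215, -6]
ADD     : [-43, 209]
MUL     : [-8987]

-8987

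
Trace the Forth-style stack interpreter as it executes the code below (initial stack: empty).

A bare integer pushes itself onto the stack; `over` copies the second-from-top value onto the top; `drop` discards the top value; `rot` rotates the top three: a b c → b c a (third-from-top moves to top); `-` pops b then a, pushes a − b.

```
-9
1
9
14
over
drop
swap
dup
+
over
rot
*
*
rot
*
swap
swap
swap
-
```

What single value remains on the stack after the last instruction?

-31753

-9   : [-9]
1    : [-9, 1]
9    : [-9, 1, 9]
14   : [-9, 1, 9, 14]
over : [-9, 1, 9, 14, 9]
drop : [-9, 1, 9, 14]
swap : [-9, 1, 14, 9]
dup  : [-9, 1, 14, 9, 9]
+    : [-9, 1, 14, 18]
over : [-9, 1, 14, 18, 14]
rot  : [-9, 1, 18, 14, 14]
*    : [-9, 1, 18, 196]
*    : [-9, 1, 3528]
rot  : [1, 3528, -9]
*    : [1, -31752]
swap : [-31752, 1]
swap : [1, -31752]
swap : [-31752, 1]
-    : [-31753]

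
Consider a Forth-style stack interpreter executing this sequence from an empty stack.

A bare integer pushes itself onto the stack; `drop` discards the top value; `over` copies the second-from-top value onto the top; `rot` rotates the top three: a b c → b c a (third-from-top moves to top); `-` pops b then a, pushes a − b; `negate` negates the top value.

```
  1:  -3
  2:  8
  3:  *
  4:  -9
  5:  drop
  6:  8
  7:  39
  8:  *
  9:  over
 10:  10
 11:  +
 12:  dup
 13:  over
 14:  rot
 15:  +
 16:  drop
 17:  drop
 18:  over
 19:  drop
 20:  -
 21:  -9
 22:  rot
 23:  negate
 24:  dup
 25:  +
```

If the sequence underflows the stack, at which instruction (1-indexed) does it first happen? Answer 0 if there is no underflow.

22

-3   -> -3
8    -> -3 8
*    -> -24
-9   -> -24 -9
drop -> -24
8    -> -24 8
39   -> -24 8 39
*    -> -24 312
over -> -24 312 -24
10   -> -24 312 -24 10
+    -> -24 312 -14
dup  -> -24 312 -14 -14
over -> -24 312 -14 -14 -14
rot  -> -24 312 -14 -14 -14
+    -> -24 312 -14 -28
drop -> -24 312 -14
drop -> -24 312
over -> -24 312 -24
drop -> -24 312
-    -> -336
-9   -> -336 -9
rot  — needs 3 operands, stack has 2 → underflow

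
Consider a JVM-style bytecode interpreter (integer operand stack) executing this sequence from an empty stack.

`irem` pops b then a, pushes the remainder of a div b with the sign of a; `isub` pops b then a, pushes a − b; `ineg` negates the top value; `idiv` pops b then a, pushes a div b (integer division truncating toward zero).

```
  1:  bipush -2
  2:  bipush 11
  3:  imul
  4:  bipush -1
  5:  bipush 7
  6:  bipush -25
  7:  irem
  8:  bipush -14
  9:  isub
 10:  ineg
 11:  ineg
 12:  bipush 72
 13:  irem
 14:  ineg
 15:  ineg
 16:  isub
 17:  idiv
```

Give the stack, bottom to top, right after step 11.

[-22, -1, 21]

bipush -2  : [-2]
bipush 11  : [-2, 11]
imul       : [-22]
bipush -1  : [-22, -1]
bipush 7   : [-22, -1, 7]
bipush -25 : [-22, -1, 7, -25]
irem       : [-22, -1, 7]
bipush -14 : [-22, -1, 7, -14]
isub       : [-22, -1, 21]
ineg       : [-22, -1, -21]
ineg       : [-22, -1, 21]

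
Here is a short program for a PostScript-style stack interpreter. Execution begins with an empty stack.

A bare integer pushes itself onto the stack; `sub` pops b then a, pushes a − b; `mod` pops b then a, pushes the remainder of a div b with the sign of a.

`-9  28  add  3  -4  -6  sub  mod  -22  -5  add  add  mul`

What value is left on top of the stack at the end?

-9  → -9
28  → -9 28
add → 19
3   → 19 3
-4  → 19 3 -4
-6  → 19 3 -4 -6
sub → 19 3 2
mod → 19 1
-22 → 19 1 -22
-5  → 19 1 -22 -5
add → 19 1 -27
add → 19 -26
mul → -494

-494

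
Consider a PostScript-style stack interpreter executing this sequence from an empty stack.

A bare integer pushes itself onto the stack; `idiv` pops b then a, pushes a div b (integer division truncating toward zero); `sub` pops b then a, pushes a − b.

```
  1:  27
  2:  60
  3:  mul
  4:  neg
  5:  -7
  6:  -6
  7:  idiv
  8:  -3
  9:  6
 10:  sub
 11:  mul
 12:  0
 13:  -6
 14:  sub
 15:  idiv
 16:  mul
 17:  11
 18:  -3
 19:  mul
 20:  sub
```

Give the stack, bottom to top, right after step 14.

27   → 27
60   → 27 60
mul  → 1620
neg  → -1620
-7   → -1620 -7
-6   → -1620 -7 -6
idiv → -1620 1
-3   → -1620 1 -3
6    → -1620 1 -3 6
sub  → -1620 1 -9
mul  → -1620 -9
0    → -1620 -9 0
-6   → -1620 -9 0 -6
sub  → -1620 -9 6

[-1620, -9, 6]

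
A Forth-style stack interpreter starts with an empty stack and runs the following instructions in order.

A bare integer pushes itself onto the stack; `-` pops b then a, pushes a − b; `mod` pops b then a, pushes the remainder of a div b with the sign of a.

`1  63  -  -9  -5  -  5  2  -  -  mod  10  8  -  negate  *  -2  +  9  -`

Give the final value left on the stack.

1

1      -> 1
63     -> 1 63
-      -> -62
-9     -> -62 -9
-5     -> -62 -9 -5
-      -> -62 -4
5      -> -62 -4 5
2      -> -62 -4 5 2
-      -> -62 -4 3
-      -> -62 -7
mod    -> -6
10     -> -6 10
8      -> -6 10 8
-      -> -6 2
negate -> -6 -2
*      -> 12
-2     -> 12 -2
+      -> 10
9      -> 10 9
-      -> 1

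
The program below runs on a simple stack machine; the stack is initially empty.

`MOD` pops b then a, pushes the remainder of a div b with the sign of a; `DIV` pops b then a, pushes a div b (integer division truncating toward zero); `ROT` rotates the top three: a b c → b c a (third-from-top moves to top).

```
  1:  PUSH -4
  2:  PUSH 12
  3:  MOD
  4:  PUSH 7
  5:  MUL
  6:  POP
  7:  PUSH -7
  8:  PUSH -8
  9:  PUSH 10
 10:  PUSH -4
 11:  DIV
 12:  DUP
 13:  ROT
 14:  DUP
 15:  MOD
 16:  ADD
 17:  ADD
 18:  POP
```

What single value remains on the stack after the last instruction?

PUSH -4 : [-4]
PUSH 12 : [-4, 12]
MOD     : [-4]
PUSH 7  : [-4, 7]
MUL     : [-28]
POP     : []
PUSH -7 : [-7]
PUSH -8 : [-7, -8]
PUSH 10 : [-7, -8, 10]
PUSH -4 : [-7, -8, 10, -4]
DIV     : [-7, -8, -2]
DUP     : [-7, -8, -2, -2]
ROT     : [-7, -2, -2, -8]
DUP     : [-7, -2, -2, -8, -8]
MOD     : [-7, -2, -2, 0]
ADD     : [-7, -2, -2]
ADD     : [-7, -4]
POP     : [-7]

-7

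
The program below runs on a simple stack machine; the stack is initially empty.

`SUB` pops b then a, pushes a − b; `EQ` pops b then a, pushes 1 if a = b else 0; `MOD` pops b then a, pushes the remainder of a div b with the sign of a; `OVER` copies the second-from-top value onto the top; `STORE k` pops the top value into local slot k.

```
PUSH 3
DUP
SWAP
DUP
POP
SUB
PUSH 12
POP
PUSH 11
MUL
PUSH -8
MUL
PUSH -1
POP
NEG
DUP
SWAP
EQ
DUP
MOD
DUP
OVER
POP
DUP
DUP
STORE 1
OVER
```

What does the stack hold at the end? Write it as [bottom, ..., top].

[0, 0, 0, 0]

PUSH 3  → [3]
DUP     → [3, 3]
SWAP    → [3, 3]
DUP     → [3, 3, 3]
POP     → [3, 3]
SUB     → [0]
PUSH 12 → [0, 12]
POP     → [0]
PUSH 11 → [0, 11]
MUL     → [0]
PUSH -8 → [0, -8]
MUL     → [0]
PUSH -1 → [0, -1]
POP     → [0]
NEG     → [0]
DUP     → [0, 0]
SWAP    → [0, 0]
EQ      → [1]
DUP     → [1, 1]
MOD     → [0]
DUP     → [0, 0]
OVER    → [0, 0, 0]
POP     → [0, 0]
DUP     → [0, 0, 0]
DUP     → [0, 0, 0, 0]
STORE 1 → [0, 0, 0]
OVER    → [0, 0, 0, 0]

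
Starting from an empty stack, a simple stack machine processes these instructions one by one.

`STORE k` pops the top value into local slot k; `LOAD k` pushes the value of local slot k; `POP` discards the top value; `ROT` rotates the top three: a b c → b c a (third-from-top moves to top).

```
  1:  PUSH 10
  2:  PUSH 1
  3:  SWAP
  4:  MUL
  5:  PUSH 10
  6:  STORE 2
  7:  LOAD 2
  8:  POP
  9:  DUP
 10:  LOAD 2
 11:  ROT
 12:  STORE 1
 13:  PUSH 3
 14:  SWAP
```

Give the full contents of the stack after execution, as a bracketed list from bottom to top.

PUSH 10 : 10
PUSH 1  : 10 1
SWAP    : 1 10
MUL     : 10
PUSH 10 : 10 10
STORE 2 : 10
LOAD 2  : 10 10
POP     : 10
DUP     : 10 10
LOAD 2  : 10 10 10
ROT     : 10 10 10
STORE 1 : 10 10
PUSH 3  : 10 10 3
SWAP    : 10 3 10

[10, 3, 10]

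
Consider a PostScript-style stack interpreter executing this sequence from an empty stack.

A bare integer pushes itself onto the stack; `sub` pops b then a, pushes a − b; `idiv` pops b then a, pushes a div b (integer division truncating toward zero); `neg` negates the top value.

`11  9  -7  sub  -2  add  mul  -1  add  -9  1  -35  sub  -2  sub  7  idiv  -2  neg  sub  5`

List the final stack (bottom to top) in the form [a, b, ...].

11    [11]
9     [11, 9]
-7    [11, 9, -7]
sub   [11, 16]
-2    [11, 16, -2]
add   [11, 14]
mul   [154]
-1    [154, -1]
add   [153]
-9    [153, -9]
1     [153, -9, 1]
-35   [153, -9, 1, -35]
sub   [153, -9, 36]
-2    [153, -9, 36, -2]
sub   [153, -9, 38]
7     [153, -9, 38, 7]
idiv  [153, -9, 5]
-2    [153, -9, 5, -2]
neg   [153, -9, 5, 2]
sub   [153, -9, 3]
5     [153, -9, 3, 5]

[153, -9, 3, 5]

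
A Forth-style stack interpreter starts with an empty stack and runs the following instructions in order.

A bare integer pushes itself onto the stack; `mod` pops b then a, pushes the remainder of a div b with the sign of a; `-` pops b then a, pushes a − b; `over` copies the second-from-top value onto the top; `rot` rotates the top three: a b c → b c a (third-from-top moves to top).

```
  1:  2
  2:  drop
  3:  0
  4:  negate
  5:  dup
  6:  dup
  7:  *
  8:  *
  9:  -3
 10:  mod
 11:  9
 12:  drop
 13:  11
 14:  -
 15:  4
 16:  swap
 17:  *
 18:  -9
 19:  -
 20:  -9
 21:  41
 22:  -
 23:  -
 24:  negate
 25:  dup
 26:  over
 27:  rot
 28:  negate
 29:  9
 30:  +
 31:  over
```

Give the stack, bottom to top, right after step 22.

[-35, -50]

2       2
drop    (empty)
0       0
negate  0
dup     0 0
dup     0 0 0
*       0 0
*       0
-3      0 -3
mod     0
9       0 9
drop    0
11      0 11
-       -11
4       -11 4
swap    4 -11
*       -44
-9      -44 -9
-       -35
-9      -35 -9
41      -35 -9 41
-       -35 -50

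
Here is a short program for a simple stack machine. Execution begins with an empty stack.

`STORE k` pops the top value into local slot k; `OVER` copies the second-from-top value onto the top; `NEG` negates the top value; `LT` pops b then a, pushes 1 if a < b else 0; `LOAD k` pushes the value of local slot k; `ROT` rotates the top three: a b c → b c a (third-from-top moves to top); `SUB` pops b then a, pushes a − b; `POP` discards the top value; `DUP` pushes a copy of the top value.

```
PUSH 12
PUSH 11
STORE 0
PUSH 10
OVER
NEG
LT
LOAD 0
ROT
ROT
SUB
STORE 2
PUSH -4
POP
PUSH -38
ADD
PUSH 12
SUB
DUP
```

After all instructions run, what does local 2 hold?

12

PUSH 12   [12]
PUSH 11   [12, 11]
STORE 0   [12]
PUSH 10   [12, 10]
OVER      [12, 10, 12]
NEG       [12, 10, -12]
LT        [12, 0]
LOAD 0    [12, 0, 11]
ROT       [0, 11, 12]
ROT       [11, 12, 0]
SUB       [11, 12]
STORE 2   [11]
PUSH -4   [11, -4]
POP       [11]
PUSH -38  [11, -38]
ADD       [-27]
PUSH 12   [-27, 12]
SUB       [-39]
DUP       [-39, -39]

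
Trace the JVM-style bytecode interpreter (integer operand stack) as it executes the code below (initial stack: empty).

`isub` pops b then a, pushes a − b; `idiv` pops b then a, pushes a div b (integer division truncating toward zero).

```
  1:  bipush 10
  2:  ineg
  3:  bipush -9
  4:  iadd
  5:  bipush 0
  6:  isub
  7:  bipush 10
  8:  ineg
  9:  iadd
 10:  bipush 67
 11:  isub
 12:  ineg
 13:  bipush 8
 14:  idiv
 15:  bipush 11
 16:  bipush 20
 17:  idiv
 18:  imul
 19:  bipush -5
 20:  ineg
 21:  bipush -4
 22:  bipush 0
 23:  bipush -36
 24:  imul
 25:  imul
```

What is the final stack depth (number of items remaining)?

bipush 10  -> 10
ineg       -> -10
bipush -9  -> -10 -9
iadd       -> -19
bipush 0   -> -19 0
isub       -> -19
bipush 10  -> -19 10
ineg       -> -19 -10
iadd       -> -29
bipush 67  -> -29 67
isub       -> -96
ineg       -> 96
bipush 8   -> 96 8
idiv       -> 12
bipush 11  -> 12 11
bipush 20  -> 12 11 20
idiv       -> 12 0
imul       -> 0
bipush -5  -> 0 -5
ineg       -> 0 5
bipush -4  -> 0 5 -4
bipush 0   -> 0 5 -4 0
bipush -36 -> 0 5 -4 0 -36
imul       -> 0 5 -4 0
imul       -> 0 5 0

3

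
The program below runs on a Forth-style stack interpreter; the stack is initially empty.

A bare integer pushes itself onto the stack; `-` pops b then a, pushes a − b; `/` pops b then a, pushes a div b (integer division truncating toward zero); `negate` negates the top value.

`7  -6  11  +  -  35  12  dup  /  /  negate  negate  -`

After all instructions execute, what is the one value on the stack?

7      → 7
-6     → 7 -6
11     → 7 -6 11
+      → 7 5
-      → 2
35     → 2 35
12     → 2 35 12
dup    → 2 35 12 12
/      → 2 35 1
/      → 2 35
negate → 2 -35
negate → 2 35
-      → -33

-33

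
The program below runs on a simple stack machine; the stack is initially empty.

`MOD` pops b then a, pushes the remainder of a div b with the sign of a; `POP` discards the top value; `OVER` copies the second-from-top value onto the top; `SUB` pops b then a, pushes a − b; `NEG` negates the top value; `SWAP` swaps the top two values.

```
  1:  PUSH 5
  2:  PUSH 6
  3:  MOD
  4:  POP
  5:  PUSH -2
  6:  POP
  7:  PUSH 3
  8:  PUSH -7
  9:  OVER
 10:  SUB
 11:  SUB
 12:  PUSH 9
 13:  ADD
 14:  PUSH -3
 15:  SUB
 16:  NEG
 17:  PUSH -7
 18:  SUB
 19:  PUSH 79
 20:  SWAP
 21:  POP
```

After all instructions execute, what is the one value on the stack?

79

PUSH 5  : [5]
PUSH 6  : [5, 6]
MOD     : [5]
POP     : []
PUSH -2 : [-2]
POP     : []
PUSH 3  : [3]
PUSH -7 : [3, -7]
OVER    : [3, -7, 3]
SUB     : [3, -10]
SUB     : [13]
PUSH 9  : [13, 9]
ADD     : [22]
PUSH -3 : [22, -3]
SUB     : [25]
NEG     : [-25]
PUSH -7 : [-25, -7]
SUB     : [-18]
PUSH 79 : [-18, 79]
SWAP    : [79, -18]
POP     : [79]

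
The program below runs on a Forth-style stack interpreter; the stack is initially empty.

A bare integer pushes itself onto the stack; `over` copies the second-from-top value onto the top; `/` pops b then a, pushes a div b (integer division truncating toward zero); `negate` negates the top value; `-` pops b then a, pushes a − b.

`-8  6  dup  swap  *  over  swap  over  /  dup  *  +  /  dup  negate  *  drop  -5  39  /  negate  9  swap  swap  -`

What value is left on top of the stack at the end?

-8     : [-8]
6      : [-8, 6]
dup    : [-8, 6, 6]
swap   : [-8, 6, 6]
*      : [-8, 36]
over   : [-8, 36, -8]
swap   : [-8, -8, 36]
over   : [-8, -8, 36, -8]
/      : [-8, -8, -4]
dup    : [-8, -8, -4, -4]
*      : [-8, -8, 16]
+      : [-8, 8]
/      : [-1]
dup    : [-1, -1]
negate : [-1, 1]
*      : [-1]
drop   : []
-5     : [-5]
39     : [-5, 39]
/      : [0]
negate : [0]
9      : [0, 9]
swap   : [9, 0]
swap   : [0, 9]
-      : [-9]

-9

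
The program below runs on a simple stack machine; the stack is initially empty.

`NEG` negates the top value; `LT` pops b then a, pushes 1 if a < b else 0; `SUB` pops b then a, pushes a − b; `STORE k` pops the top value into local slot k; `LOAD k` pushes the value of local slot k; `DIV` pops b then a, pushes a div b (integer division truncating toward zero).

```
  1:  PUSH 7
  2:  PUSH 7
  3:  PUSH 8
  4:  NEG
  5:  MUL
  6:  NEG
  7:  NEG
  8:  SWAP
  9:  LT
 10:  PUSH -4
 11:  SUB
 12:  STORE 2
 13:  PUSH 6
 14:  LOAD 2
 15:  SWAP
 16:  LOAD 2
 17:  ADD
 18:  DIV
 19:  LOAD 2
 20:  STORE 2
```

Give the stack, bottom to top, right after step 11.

[5]

PUSH 7  → 7
PUSH 7  → 7 7
PUSH 8  → 7 7 8
NEG     → 7 7 -8
MUL     → 7 -56
NEG     → 7 56
NEG     → 7 -56
SWAP    → -56 7
LT      → 1
PUSH -4 → 1 -4
SUB     → 5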